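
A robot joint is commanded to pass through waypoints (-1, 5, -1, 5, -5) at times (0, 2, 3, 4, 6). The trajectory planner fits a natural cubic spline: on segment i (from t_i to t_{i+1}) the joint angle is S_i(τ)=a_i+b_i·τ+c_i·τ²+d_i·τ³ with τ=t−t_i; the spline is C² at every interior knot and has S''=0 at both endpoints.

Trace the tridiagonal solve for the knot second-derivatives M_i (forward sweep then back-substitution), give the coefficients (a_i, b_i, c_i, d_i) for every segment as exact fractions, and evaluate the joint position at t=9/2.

Δ: Δ0=3, Δ1=-6, Δ2=6, Δ3=-5
row 1: diag=6, rhs=-54; c'=1/6, d'=-9
row 2: denom=4−1·1/6=23/6; d'=(72−1·-9)/(23/6)=486/23
row 3: denom=6−1·6/23=132/23; d'=(-66−1·486/23)/(132/23)=-167/11
back: M3=-167/11
back: M2=486/23−6/23·-167/11=276/11
back: M1=-9−1/6·276/11=-145/11
M: M0=0, M1=-145/11, M2=276/11, M3=-167/11, M4=0
seg 0: a=-1, c=M0/2=0, d=(M1−M0)/(6·2)=-145/132, b=Δ0−h0·(2M0+M1)/6=244/33
seg 1: a=5, c=M1/2=-145/22, d=(M2−M1)/(6·1)=421/66, b=Δ1−h1·(2M1+M2)/6=-191/33
seg 2: a=-1, c=M2/2=138/11, d=(M3−M2)/(6·1)=-443/66, b=Δ2−h2·(2M2+M3)/6=1/6
seg 3: a=5, c=M3/2=-167/22, d=(M4−M3)/(6·2)=167/132, b=Δ3−h3·(2M3+M4)/6=169/33
t_q=9/2 → seg 3, τ=1/2; S=5+169/33·τ+-167/22·τ²+167/132·τ³=2049/352

  seg 0: a=-1 b=244/33 c=0 d=-145/132
  seg 1: a=5 b=-191/33 c=-145/22 d=421/66
  seg 2: a=-1 b=1/6 c=138/11 d=-443/66
  seg 3: a=5 b=169/33 c=-167/22 d=167/132
S(9/2) = 2049/352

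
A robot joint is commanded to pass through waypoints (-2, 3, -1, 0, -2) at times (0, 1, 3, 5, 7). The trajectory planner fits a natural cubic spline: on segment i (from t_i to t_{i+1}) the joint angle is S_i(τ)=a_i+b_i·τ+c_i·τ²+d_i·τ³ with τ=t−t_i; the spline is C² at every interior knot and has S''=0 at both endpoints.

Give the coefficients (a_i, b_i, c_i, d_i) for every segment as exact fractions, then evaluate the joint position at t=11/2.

  seg 0: a=-2 b=1053/164 c=0 d=-233/164
  seg 1: a=3 b=177/82 c=-699/164 d=179/164
  seg 2: a=-1 b=-147/82 c=375/164 d=-187/328
  seg 3: a=0 b=21/41 c=-93/82 d=31/164
S(11/2) = -5/1312

Δ: Δ0=5, Δ1=-2, Δ2=1/2, Δ3=-1
row 1: diag=6, rhs=-42; c'=1/3, d'=-7
row 2: denom=8−2·1/3=22/3; d'=(15−2·-7)/(22/3)=87/22
row 3: denom=8−2·3/11=82/11; d'=(-9−2·87/22)/(82/11)=-93/41
back: M3=-93/41
back: M2=87/22−3/11·-93/41=375/82
back: M1=-7−1/3·375/82=-699/82
M: M0=0, M1=-699/82, M2=375/82, M3=-93/41, M4=0
seg 0: a=-2, c=M0/2=0, d=(M1−M0)/(6·1)=-233/164, b=Δ0−h0·(2M0+M1)/6=1053/164
seg 1: a=3, c=M1/2=-699/164, d=(M2−M1)/(6·2)=179/164, b=Δ1−h1·(2M1+M2)/6=177/82
seg 2: a=-1, c=M2/2=375/164, d=(M3−M2)/(6·2)=-187/328, b=Δ2−h2·(2M2+M3)/6=-147/82
seg 3: a=0, c=M3/2=-93/82, d=(M4−M3)/(6·2)=31/164, b=Δ3−h3·(2M3+M4)/6=21/41
t_q=11/2 → seg 3, τ=1/2; S=0+21/41·τ+-93/82·τ²+31/164·τ³=-5/1312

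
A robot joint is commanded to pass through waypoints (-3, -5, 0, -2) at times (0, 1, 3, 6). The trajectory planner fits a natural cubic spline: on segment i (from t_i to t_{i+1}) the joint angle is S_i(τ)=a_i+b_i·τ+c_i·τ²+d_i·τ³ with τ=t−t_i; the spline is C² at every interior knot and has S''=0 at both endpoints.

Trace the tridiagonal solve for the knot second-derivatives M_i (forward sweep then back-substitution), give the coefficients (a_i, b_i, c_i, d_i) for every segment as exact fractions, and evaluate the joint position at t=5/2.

  seg 0: a=-3 b=-35/12 c=0 d=11/12
  seg 1: a=-5 b=-1/6 c=11/4 d=-17/24
  seg 2: a=0 b=7/3 c=-3/2 d=1/6
S(5/2) = -93/64

Δ: Δ0=-2, Δ1=5/2, Δ2=-2/3
row 1: diag=6, rhs=27; c'=1/3, d'=9/2
row 2: denom=10−2·1/3=28/3; d'=(-19−2·9/2)/(28/3)=-3
back: M2=-3
back: M1=9/2−1/3·-3=11/2
M: M0=0, M1=11/2, M2=-3, M3=0
seg 0: a=-3, c=M0/2=0, d=(M1−M0)/(6·1)=11/12, b=Δ0−h0·(2M0+M1)/6=-35/12
seg 1: a=-5, c=M1/2=11/4, d=(M2−M1)/(6·2)=-17/24, b=Δ1−h1·(2M1+M2)/6=-1/6
seg 2: a=0, c=M2/2=-3/2, d=(M3−M2)/(6·3)=1/6, b=Δ2−h2·(2M2+M3)/6=7/3
t_q=5/2 → seg 1, τ=3/2; S=-5+-1/6·τ+11/4·τ²+-17/24·τ³=-93/64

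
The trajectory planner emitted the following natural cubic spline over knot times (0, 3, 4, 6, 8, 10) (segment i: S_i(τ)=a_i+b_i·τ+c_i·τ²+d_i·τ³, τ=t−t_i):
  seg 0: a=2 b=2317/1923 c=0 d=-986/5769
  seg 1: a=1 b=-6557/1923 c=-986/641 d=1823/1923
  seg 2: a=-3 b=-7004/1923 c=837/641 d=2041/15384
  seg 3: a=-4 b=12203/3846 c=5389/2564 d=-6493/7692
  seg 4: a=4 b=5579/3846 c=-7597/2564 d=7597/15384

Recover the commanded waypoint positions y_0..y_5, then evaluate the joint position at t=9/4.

y_0 = S_0(0) = a_0 = 2
y_1 = S_1(0) = a_1 = 1
y_2 = S_2(0) = a_2 = -3
y_3 = S_3(0) = a_3 = -4
y_4 = S_4(0) = a_4 = 4
y_5 = S_4(2) = -1
t_q=9/4 is in segment 0 (τ=9/4); S_0(τ)=56699/20512

y_0=2 y_1=1 y_2=-3 y_3=-4 y_4=4 y_5=-1
S(9/4) = 56699/20512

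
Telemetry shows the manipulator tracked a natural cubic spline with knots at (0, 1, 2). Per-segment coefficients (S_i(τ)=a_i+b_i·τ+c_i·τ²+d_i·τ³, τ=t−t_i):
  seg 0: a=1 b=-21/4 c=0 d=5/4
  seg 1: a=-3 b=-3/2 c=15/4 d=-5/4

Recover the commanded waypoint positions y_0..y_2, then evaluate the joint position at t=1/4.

y_0=1 y_1=-3 y_2=-2
S(1/4) = -75/256

y_0 = S_0(0) = a_0 = 1
y_1 = S_1(0) = a_1 = -3
y_2 = S_1(1) = -2
t_q=1/4 is in segment 0 (τ=1/4); S_0(τ)=-75/256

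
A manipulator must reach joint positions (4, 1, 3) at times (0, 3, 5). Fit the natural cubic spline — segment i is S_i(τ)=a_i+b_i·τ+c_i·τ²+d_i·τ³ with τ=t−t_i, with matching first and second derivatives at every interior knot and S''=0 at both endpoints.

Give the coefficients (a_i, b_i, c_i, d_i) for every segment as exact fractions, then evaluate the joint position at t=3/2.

Δ: Δ0=-1, Δ1=1
row 1: diag=10, rhs=12; c'=1/5, d'=6/5
back: M1=6/5
M: M0=0, M1=6/5, M2=0
seg 0: a=4, c=M0/2=0, d=(M1−M0)/(6·3)=1/15, b=Δ0−h0·(2M0+M1)/6=-8/5
seg 1: a=1, c=M1/2=3/5, d=(M2−M1)/(6·2)=-1/10, b=Δ1−h1·(2M1+M2)/6=1/5
t_q=3/2 → seg 0, τ=3/2; S=4+-8/5·τ+0·τ²+1/15·τ³=73/40

  seg 0: a=4 b=-8/5 c=0 d=1/15
  seg 1: a=1 b=1/5 c=3/5 d=-1/10
S(3/2) = 73/40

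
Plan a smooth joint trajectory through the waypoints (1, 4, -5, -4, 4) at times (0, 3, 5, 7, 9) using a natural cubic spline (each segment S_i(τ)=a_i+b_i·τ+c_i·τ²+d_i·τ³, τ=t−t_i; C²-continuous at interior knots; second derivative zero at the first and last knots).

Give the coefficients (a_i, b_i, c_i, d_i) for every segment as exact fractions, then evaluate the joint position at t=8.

Δ: Δ0=1, Δ1=-9/2, Δ2=1/2, Δ3=4
row 1: diag=10, rhs=-33; c'=1/5, d'=-33/10
row 2: denom=8−2·1/5=38/5; d'=(30−2·-33/10)/(38/5)=183/38
row 3: denom=8−2·5/19=142/19; d'=(21−2·183/38)/(142/19)=108/71
back: M3=108/71
back: M2=183/38−5/19·108/71=627/142
back: M1=-33/10−1/5·627/142=-297/71
M: M0=0, M1=-297/71, M2=627/142, M3=108/71, M4=0
seg 0: a=1, c=M0/2=0, d=(M1−M0)/(6·3)=-33/142, b=Δ0−h0·(2M0+M1)/6=439/142
seg 1: a=4, c=M1/2=-297/142, d=(M2−M1)/(6·2)=407/568, b=Δ1−h1·(2M1+M2)/6=-226/71
seg 2: a=-5, c=M2/2=627/284, d=(M3−M2)/(6·2)=-137/568, b=Δ2−h2·(2M2+M3)/6=-419/142
seg 3: a=-4, c=M3/2=54/71, d=(M4−M3)/(6·2)=-9/71, b=Δ3−h3·(2M3+M4)/6=212/71
t_q=8 → seg 3, τ=1; S=-4+212/71·τ+54/71·τ²+-9/71·τ³=-27/71

  seg 0: a=1 b=439/142 c=0 d=-33/142
  seg 1: a=4 b=-226/71 c=-297/142 d=407/568
  seg 2: a=-5 b=-419/142 c=627/284 d=-137/568
  seg 3: a=-4 b=212/71 c=54/71 d=-9/71
S(8) = -27/71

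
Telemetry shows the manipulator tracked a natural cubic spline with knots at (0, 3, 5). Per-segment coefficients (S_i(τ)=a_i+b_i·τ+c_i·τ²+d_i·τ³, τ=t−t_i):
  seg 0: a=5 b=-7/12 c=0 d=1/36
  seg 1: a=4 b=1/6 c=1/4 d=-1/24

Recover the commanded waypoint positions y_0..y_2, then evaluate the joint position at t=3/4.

y_0=5 y_1=4 y_2=5
S(3/4) = 1171/256

y_0 = S_0(0) = a_0 = 5
y_1 = S_1(0) = a_1 = 4
y_2 = S_1(2) = 5
t_q=3/4 is in segment 0 (τ=3/4); S_0(τ)=1171/256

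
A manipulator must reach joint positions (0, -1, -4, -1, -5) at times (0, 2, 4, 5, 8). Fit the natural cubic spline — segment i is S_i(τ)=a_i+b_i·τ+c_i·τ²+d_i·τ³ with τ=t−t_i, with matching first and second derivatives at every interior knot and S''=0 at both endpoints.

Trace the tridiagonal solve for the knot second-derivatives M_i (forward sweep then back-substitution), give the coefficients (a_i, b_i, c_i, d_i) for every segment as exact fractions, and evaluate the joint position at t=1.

Δ: Δ0=-1/2, Δ1=-3/2, Δ2=3, Δ3=-4/3
row 1: diag=8, rhs=-6; c'=1/4, d'=-3/4
row 2: denom=6−2·1/4=11/2; d'=(27−2·-3/4)/(11/2)=57/11
row 3: denom=8−1·2/11=86/11; d'=(-26−1·57/11)/(86/11)=-343/86
back: M3=-343/86
back: M2=57/11−2/11·-343/86=254/43
back: M1=-3/4−1/4·254/43=-383/172
M: M0=0, M1=-383/172, M2=254/43, M3=-343/86, M4=0
seg 0: a=0, c=M0/2=0, d=(M1−M0)/(6·2)=-383/2064, b=Δ0−h0·(2M0+M1)/6=125/516
seg 1: a=-1, c=M1/2=-383/344, d=(M2−M1)/(6·2)=1399/2064, b=Δ1−h1·(2M1+M2)/6=-256/129
seg 2: a=-4, c=M2/2=127/43, d=(M3−M2)/(6·1)=-851/516, b=Δ2−h2·(2M2+M3)/6=875/516
seg 3: a=-1, c=M3/2=-343/172, d=(M4−M3)/(6·3)=343/1548, b=Δ3−h3·(2M3+M4)/6=685/258
t_q=1 → seg 0, τ=1; S=0+125/516·τ+0·τ²+-383/2064·τ³=39/688

  seg 0: a=0 b=125/516 c=0 d=-383/2064
  seg 1: a=-1 b=-256/129 c=-383/344 d=1399/2064
  seg 2: a=-4 b=875/516 c=127/43 d=-851/516
  seg 3: a=-1 b=685/258 c=-343/172 d=343/1548
S(1) = 39/688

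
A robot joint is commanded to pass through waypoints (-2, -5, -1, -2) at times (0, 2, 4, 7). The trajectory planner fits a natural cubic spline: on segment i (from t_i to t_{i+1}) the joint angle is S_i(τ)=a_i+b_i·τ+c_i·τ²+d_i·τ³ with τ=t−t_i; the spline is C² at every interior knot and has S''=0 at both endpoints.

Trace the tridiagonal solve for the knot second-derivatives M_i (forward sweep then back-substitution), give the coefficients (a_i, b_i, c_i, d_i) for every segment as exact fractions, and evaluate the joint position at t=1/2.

  seg 0: a=-2 b=-145/57 c=0 d=119/456
  seg 1: a=-5 b=67/114 c=119/76 d=-49/114
  seg 2: a=-1 b=193/114 c=-77/76 d=77/684
S(1/2) = -3939/1216

Δ: Δ0=-3/2, Δ1=2, Δ2=-1/3
row 1: diag=8, rhs=21; c'=1/4, d'=21/8
row 2: denom=10−2·1/4=19/2; d'=(-14−2·21/8)/(19/2)=-77/38
back: M2=-77/38
back: M1=21/8−1/4·-77/38=119/38
M: M0=0, M1=119/38, M2=-77/38, M3=0
seg 0: a=-2, c=M0/2=0, d=(M1−M0)/(6·2)=119/456, b=Δ0−h0·(2M0+M1)/6=-145/57
seg 1: a=-5, c=M1/2=119/76, d=(M2−M1)/(6·2)=-49/114, b=Δ1−h1·(2M1+M2)/6=67/114
seg 2: a=-1, c=M2/2=-77/76, d=(M3−M2)/(6·3)=77/684, b=Δ2−h2·(2M2+M3)/6=193/114
t_q=1/2 → seg 0, τ=1/2; S=-2+-145/57·τ+0·τ²+119/456·τ³=-3939/1216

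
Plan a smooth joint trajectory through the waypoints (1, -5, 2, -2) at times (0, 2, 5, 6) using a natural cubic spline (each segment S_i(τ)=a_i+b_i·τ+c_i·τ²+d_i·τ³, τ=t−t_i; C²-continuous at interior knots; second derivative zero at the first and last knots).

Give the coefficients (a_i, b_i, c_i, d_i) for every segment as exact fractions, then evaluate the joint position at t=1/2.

Δ: Δ0=-3, Δ1=7/3, Δ2=-4
row 1: diag=10, rhs=32; c'=3/10, d'=16/5
row 2: denom=8−3·3/10=71/10; d'=(-38−3·16/5)/(71/10)=-476/71
back: M2=-476/71
back: M1=16/5−3/10·-476/71=370/71
M: M0=0, M1=370/71, M2=-476/71, M3=0
seg 0: a=1, c=M0/2=0, d=(M1−M0)/(6·2)=185/426, b=Δ0−h0·(2M0+M1)/6=-1009/213
seg 1: a=-5, c=M1/2=185/71, d=(M2−M1)/(6·3)=-47/71, b=Δ1−h1·(2M1+M2)/6=101/213
seg 2: a=2, c=M2/2=-238/71, d=(M3−M2)/(6·1)=238/213, b=Δ2−h2·(2M2+M3)/6=-376/213
t_q=1/2 → seg 0, τ=1/2; S=1+-1009/213·τ+0·τ²+185/426·τ³=-1493/1136

  seg 0: a=1 b=-1009/213 c=0 d=185/426
  seg 1: a=-5 b=101/213 c=185/71 d=-47/71
  seg 2: a=2 b=-376/213 c=-238/71 d=238/213
S(1/2) = -1493/1136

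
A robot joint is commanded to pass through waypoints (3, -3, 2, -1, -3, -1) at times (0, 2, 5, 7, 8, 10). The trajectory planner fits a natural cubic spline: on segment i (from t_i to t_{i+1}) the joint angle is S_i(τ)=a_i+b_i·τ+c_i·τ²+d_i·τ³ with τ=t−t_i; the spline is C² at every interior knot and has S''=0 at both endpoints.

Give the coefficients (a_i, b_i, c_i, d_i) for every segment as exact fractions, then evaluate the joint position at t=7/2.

  seg 0: a=3 b=-37412/8835 c=0 d=10907/35340
  seg 1: a=-3 b=-4691/8835 c=10907/5890 d=-19777/53010
  seg 2: a=2 b=8951/17670 c=-887/589 d=4441/17670
  seg 3: a=-1 b=-44197/17670 c=6/2945 d=8821/17670
  seg 4: a=-3 b=-8831/8835 c=8833/5890 d=-8833/35340
S(7/2) = -41893/47120

Δ: Δ0=-3, Δ1=5/3, Δ2=-3/2, Δ3=-2, Δ4=1
row 1: diag=10, rhs=28; c'=3/10, d'=14/5
row 2: denom=10−3·3/10=91/10; d'=(-19−3·14/5)/(91/10)=-274/91
row 3: denom=6−2·20/91=506/91; d'=(-3−2·-274/91)/(506/91)=25/46
row 4: denom=6−1·91/506=2945/506; d'=(18−1·25/46)/(2945/506)=8833/2945
back: M4=8833/2945
back: M3=25/46−91/506·8833/2945=12/2945
back: M2=-274/91−20/91·12/2945=-1774/589
back: M1=14/5−3/10·-1774/589=10907/2945
M: M0=0, M1=10907/2945, M2=-1774/589, M3=12/2945, M4=8833/2945, M5=0
seg 0: a=3, c=M0/2=0, d=(M1−M0)/(6·2)=10907/35340, b=Δ0−h0·(2M0+M1)/6=-37412/8835
seg 1: a=-3, c=M1/2=10907/5890, d=(M2−M1)/(6·3)=-19777/53010, b=Δ1−h1·(2M1+M2)/6=-4691/8835
seg 2: a=2, c=M2/2=-887/589, d=(M3−M2)/(6·2)=4441/17670, b=Δ2−h2·(2M2+M3)/6=8951/17670
seg 3: a=-1, c=M3/2=6/2945, d=(M4−M3)/(6·1)=8821/17670, b=Δ3−h3·(2M3+M4)/6=-44197/17670
seg 4: a=-3, c=M4/2=8833/5890, d=(M5−M4)/(6·2)=-8833/35340, b=Δ4−h4·(2M4+M5)/6=-8831/8835
t_q=7/2 → seg 1, τ=3/2; S=-3+-4691/8835·τ+10907/5890·τ²+-19777/53010·τ³=-41893/47120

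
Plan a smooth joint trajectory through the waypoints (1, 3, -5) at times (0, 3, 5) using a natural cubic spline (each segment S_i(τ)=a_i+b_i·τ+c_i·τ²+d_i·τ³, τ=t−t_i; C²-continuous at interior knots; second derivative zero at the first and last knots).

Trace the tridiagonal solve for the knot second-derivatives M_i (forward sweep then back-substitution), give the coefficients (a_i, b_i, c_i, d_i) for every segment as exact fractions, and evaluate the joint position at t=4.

Δ: Δ0=2/3, Δ1=-4
row 1: diag=10, rhs=-28; c'=1/5, d'=-14/5
back: M1=-14/5
M: M0=0, M1=-14/5, M2=0
seg 0: a=1, c=M0/2=0, d=(M1−M0)/(6·3)=-7/45, b=Δ0−h0·(2M0+M1)/6=31/15
seg 1: a=3, c=M1/2=-7/5, d=(M2−M1)/(6·2)=7/30, b=Δ1−h1·(2M1+M2)/6=-32/15
t_q=4 → seg 1, τ=1; S=3+-32/15·τ+-7/5·τ²+7/30·τ³=-3/10

  seg 0: a=1 b=31/15 c=0 d=-7/45
  seg 1: a=3 b=-32/15 c=-7/5 d=7/30
S(4) = -3/10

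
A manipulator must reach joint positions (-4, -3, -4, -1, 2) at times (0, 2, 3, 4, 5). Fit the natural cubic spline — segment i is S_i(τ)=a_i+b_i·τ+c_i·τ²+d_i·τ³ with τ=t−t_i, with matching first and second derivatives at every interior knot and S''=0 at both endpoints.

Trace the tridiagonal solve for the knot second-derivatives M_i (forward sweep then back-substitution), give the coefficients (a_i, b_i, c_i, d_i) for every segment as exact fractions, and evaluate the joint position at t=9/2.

Δ: Δ0=1/2, Δ1=-1, Δ2=3, Δ3=3
row 1: diag=6, rhs=-9; c'=1/6, d'=-3/2
row 2: denom=4−1·1/6=23/6; d'=(24−1·-3/2)/(23/6)=153/23
row 3: denom=4−1·6/23=86/23; d'=(0−1·153/23)/(86/23)=-153/86
back: M3=-153/86
back: M2=153/23−6/23·-153/86=306/43
back: M1=-3/2−1/6·306/43=-231/86
M: M0=0, M1=-231/86, M2=306/43, M3=-153/86, M4=0
seg 0: a=-4, c=M0/2=0, d=(M1−M0)/(6·2)=-77/344, b=Δ0−h0·(2M0+M1)/6=60/43
seg 1: a=-3, c=M1/2=-231/172, d=(M2−M1)/(6·1)=281/172, b=Δ1−h1·(2M1+M2)/6=-111/86
seg 2: a=-4, c=M2/2=153/43, d=(M3−M2)/(6·1)=-255/172, b=Δ2−h2·(2M2+M3)/6=159/172
seg 3: a=-1, c=M3/2=-153/172, d=(M4−M3)/(6·1)=51/172, b=Δ3−h3·(2M3+M4)/6=309/86
t_q=9/2 → seg 3, τ=1/2; S=-1+309/86·τ+-153/172·τ²+51/172·τ³=841/1376

  seg 0: a=-4 b=60/43 c=0 d=-77/344
  seg 1: a=-3 b=-111/86 c=-231/172 d=281/172
  seg 2: a=-4 b=159/172 c=153/43 d=-255/172
  seg 3: a=-1 b=309/86 c=-153/172 d=51/172
S(9/2) = 841/1376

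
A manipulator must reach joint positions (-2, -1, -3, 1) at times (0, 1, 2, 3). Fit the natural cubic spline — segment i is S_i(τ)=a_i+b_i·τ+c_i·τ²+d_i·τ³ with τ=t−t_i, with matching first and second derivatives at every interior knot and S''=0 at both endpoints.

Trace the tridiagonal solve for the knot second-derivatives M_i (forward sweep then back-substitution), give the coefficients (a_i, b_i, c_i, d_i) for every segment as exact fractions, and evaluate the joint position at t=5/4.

  seg 0: a=-2 b=11/5 c=0 d=-6/5
  seg 1: a=-1 b=-7/5 c=-18/5 d=3
  seg 2: a=-3 b=2/5 c=27/5 d=-9/5
S(5/4) = -489/320

Δ: Δ0=1, Δ1=-2, Δ2=4
row 1: diag=4, rhs=-18; c'=1/4, d'=-9/2
row 2: denom=4−1·1/4=15/4; d'=(36−1·-9/2)/(15/4)=54/5
back: M2=54/5
back: M1=-9/2−1/4·54/5=-36/5
M: M0=0, M1=-36/5, M2=54/5, M3=0
seg 0: a=-2, c=M0/2=0, d=(M1−M0)/(6·1)=-6/5, b=Δ0−h0·(2M0+M1)/6=11/5
seg 1: a=-1, c=M1/2=-18/5, d=(M2−M1)/(6·1)=3, b=Δ1−h1·(2M1+M2)/6=-7/5
seg 2: a=-3, c=M2/2=27/5, d=(M3−M2)/(6·1)=-9/5, b=Δ2−h2·(2M2+M3)/6=2/5
t_q=5/4 → seg 1, τ=1/4; S=-1+-7/5·τ+-18/5·τ²+3·τ³=-489/320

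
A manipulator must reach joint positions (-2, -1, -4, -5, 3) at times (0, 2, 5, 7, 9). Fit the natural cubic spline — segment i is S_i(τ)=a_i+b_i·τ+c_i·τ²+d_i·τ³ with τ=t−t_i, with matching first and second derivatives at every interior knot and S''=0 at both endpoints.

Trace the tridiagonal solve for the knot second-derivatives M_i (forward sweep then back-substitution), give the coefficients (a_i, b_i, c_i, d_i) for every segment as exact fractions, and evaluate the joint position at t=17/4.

  seg 0: a=-2 b=271/344 c=0 d=-99/1376
  seg 1: a=-1 b=-13/172 c=-297/688 d=85/2064
  seg 2: a=-4 b=-1069/688 c=-21/344 d=809/2752
  seg 3: a=-5 b=595/344 c=2343/1376 d=-781/2752
S(17/4) = -127093/44032

Δ: Δ0=1/2, Δ1=-1, Δ2=-1/2, Δ3=4
row 1: diag=10, rhs=-9; c'=3/10, d'=-9/10
row 2: denom=10−3·3/10=91/10; d'=(3−3·-9/10)/(91/10)=57/91
row 3: denom=8−2·20/91=688/91; d'=(27−2·57/91)/(688/91)=2343/688
back: M3=2343/688
back: M2=57/91−20/91·2343/688=-21/172
back: M1=-9/10−3/10·-21/172=-297/344
M: M0=0, M1=-297/344, M2=-21/172, M3=2343/688, M4=0
seg 0: a=-2, c=M0/2=0, d=(M1−M0)/(6·2)=-99/1376, b=Δ0−h0·(2M0+M1)/6=271/344
seg 1: a=-1, c=M1/2=-297/688, d=(M2−M1)/(6·3)=85/2064, b=Δ1−h1·(2M1+M2)/6=-13/172
seg 2: a=-4, c=M2/2=-21/344, d=(M3−M2)/(6·2)=809/2752, b=Δ2−h2·(2M2+M3)/6=-1069/688
seg 3: a=-5, c=M3/2=2343/1376, d=(M4−M3)/(6·2)=-781/2752, b=Δ3−h3·(2M3+M4)/6=595/344
t_q=17/4 → seg 1, τ=9/4; S=-1+-13/172·τ+-297/688·τ²+85/2064·τ³=-127093/44032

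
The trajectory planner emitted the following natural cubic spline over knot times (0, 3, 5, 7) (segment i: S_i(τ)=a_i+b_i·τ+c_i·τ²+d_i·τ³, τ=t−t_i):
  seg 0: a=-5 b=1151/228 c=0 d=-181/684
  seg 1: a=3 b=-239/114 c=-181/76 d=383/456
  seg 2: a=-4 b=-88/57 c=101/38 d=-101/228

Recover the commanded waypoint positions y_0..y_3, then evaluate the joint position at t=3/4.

y_0 = S_0(0) = a_0 = -5
y_1 = S_1(0) = a_1 = 3
y_2 = S_2(0) = a_2 = -4
y_3 = S_2(2) = 0
t_q=3/4 is in segment 0 (τ=3/4); S_0(τ)=-6447/4864

y_0=-5 y_1=3 y_2=-4 y_3=0
S(3/4) = -6447/4864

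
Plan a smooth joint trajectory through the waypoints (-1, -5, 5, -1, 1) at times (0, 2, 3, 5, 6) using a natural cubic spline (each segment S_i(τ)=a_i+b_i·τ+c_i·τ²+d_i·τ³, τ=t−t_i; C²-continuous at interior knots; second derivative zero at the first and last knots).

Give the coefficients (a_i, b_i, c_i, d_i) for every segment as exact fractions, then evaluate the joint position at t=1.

Δ: Δ0=-2, Δ1=10, Δ2=-3, Δ3=2
row 1: diag=6, rhs=72; c'=1/6, d'=12
row 2: denom=6−1·1/6=35/6; d'=(-78−1·12)/(35/6)=-108/7
row 3: denom=6−2·12/35=186/35; d'=(30−2·-108/7)/(186/35)=355/31
back: M3=355/31
back: M2=-108/7−12/35·355/31=-600/31
back: M1=12−1/6·-600/31=472/31
M: M0=0, M1=472/31, M2=-600/31, M3=355/31, M4=0
seg 0: a=-1, c=M0/2=0, d=(M1−M0)/(6·2)=118/93, b=Δ0−h0·(2M0+M1)/6=-658/93
seg 1: a=-5, c=M1/2=236/31, d=(M2−M1)/(6·1)=-536/93, b=Δ1−h1·(2M1+M2)/6=758/93
seg 2: a=5, c=M2/2=-300/31, d=(M3−M2)/(6·2)=955/372, b=Δ2−h2·(2M2+M3)/6=566/93
seg 3: a=-1, c=M3/2=355/62, d=(M4−M3)/(6·1)=-355/186, b=Δ3−h3·(2M3+M4)/6=-169/93
t_q=1 → seg 0, τ=1; S=-1+-658/93·τ+0·τ²+118/93·τ³=-211/31

  seg 0: a=-1 b=-658/93 c=0 d=118/93
  seg 1: a=-5 b=758/93 c=236/31 d=-536/93
  seg 2: a=5 b=566/93 c=-300/31 d=955/372
  seg 3: a=-1 b=-169/93 c=355/62 d=-355/186
S(1) = -211/31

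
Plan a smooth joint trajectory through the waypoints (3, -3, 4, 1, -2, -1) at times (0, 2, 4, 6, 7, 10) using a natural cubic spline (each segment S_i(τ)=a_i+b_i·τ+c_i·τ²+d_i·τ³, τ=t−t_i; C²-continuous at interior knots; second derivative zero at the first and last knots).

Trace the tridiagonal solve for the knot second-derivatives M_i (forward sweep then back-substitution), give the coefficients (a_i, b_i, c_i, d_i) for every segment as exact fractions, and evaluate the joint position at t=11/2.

  seg 0: a=3 b=-9736/1923 c=0 d=3967/7692
  seg 1: a=-3 b=2165/1923 c=3967/1282 d=-14671/15384
  seg 2: a=4 b=7921/3846 c=-6737/2564 d=6521/15384
  seg 3: a=1 b=-6469/1923 c=-54/641 d=862/1923
  seg 4: a=-2 b=-4207/1923 c=808/641 d=-808/5769
S(11/2) = 106989/41024

Δ: Δ0=-3, Δ1=7/2, Δ2=-3/2, Δ3=-3, Δ4=1/3
row 1: diag=8, rhs=39; c'=1/4, d'=39/8
row 2: denom=8−2·1/4=15/2; d'=(-30−2·39/8)/(15/2)=-53/10
row 3: denom=6−2·4/15=82/15; d'=(-9−2·-53/10)/(82/15)=12/41
row 4: denom=8−1·15/82=641/82; d'=(20−1·12/41)/(641/82)=1616/641
back: M4=1616/641
back: M3=12/41−15/82·1616/641=-108/641
back: M2=-53/10−4/15·-108/641=-6737/1282
back: M1=39/8−1/4·-6737/1282=3967/641
M: M0=0, M1=3967/641, M2=-6737/1282, M3=-108/641, M4=1616/641, M5=0
seg 0: a=3, c=M0/2=0, d=(M1−M0)/(6·2)=3967/7692, b=Δ0−h0·(2M0+M1)/6=-9736/1923
seg 1: a=-3, c=M1/2=3967/1282, d=(M2−M1)/(6·2)=-14671/15384, b=Δ1−h1·(2M1+M2)/6=2165/1923
seg 2: a=4, c=M2/2=-6737/2564, d=(M3−M2)/(6·2)=6521/15384, b=Δ2−h2·(2M2+M3)/6=7921/3846
seg 3: a=1, c=M3/2=-54/641, d=(M4−M3)/(6·1)=862/1923, b=Δ3−h3·(2M3+M4)/6=-6469/1923
seg 4: a=-2, c=M4/2=808/641, d=(M5−M4)/(6·3)=-808/5769, b=Δ4−h4·(2M4+M5)/6=-4207/1923
t_q=11/2 → seg 2, τ=3/2; S=4+7921/3846·τ+-6737/2564·τ²+6521/15384·τ³=106989/41024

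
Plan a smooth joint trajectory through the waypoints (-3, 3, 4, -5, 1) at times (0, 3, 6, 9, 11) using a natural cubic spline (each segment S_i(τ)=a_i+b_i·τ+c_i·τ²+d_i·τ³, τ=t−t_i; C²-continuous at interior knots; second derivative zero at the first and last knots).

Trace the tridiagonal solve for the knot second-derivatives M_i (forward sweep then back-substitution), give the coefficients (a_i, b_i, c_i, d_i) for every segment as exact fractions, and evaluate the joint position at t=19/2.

  seg 0: a=-3 b=859/414 c=0 d=-31/3726
  seg 1: a=3 b=383/207 c=-31/414 d=-535/3726
  seg 2: a=4 b=-1025/414 c=-283/207 d=1481/3726
  seg 3: a=-5 b=11/207 c=305/138 d=-305/828
S(19/2) = -9863/2208

Δ: Δ0=2, Δ1=1/3, Δ2=-3, Δ3=3
row 1: diag=12, rhs=-10; c'=1/4, d'=-5/6
row 2: denom=12−3·1/4=45/4; d'=(-20−3·-5/6)/(45/4)=-14/9
row 3: denom=10−3·4/15=46/5; d'=(36−3·-14/9)/(46/5)=305/69
back: M3=305/69
back: M2=-14/9−4/15·305/69=-566/207
back: M1=-5/6−1/4·-566/207=-31/207
M: M0=0, M1=-31/207, M2=-566/207, M3=305/69, M4=0
seg 0: a=-3, c=M0/2=0, d=(M1−M0)/(6·3)=-31/3726, b=Δ0−h0·(2M0+M1)/6=859/414
seg 1: a=3, c=M1/2=-31/414, d=(M2−M1)/(6·3)=-535/3726, b=Δ1−h1·(2M1+M2)/6=383/207
seg 2: a=4, c=M2/2=-283/207, d=(M3−M2)/(6·3)=1481/3726, b=Δ2−h2·(2M2+M3)/6=-1025/414
seg 3: a=-5, c=M3/2=305/138, d=(M4−M3)/(6·2)=-305/828, b=Δ3−h3·(2M3+M4)/6=11/207
t_q=19/2 → seg 3, τ=1/2; S=-5+11/207·τ+305/138·τ²+-305/828·τ³=-9863/2208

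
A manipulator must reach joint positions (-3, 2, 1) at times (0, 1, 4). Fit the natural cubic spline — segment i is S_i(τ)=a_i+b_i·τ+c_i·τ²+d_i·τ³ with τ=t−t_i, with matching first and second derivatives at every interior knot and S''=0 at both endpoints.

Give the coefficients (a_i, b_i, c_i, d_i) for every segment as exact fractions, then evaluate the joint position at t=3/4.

Δ: Δ0=5, Δ1=-1/3
row 1: diag=8, rhs=-32; c'=3/8, d'=-4
back: M1=-4
M: M0=0, M1=-4, M2=0
seg 0: a=-3, c=M0/2=0, d=(M1−M0)/(6·1)=-2/3, b=Δ0−h0·(2M0+M1)/6=17/3
seg 1: a=2, c=M1/2=-2, d=(M2−M1)/(6·3)=2/9, b=Δ1−h1·(2M1+M2)/6=11/3
t_q=3/4 → seg 0, τ=3/4; S=-3+17/3·τ+0·τ²+-2/3·τ³=31/32

  seg 0: a=-3 b=17/3 c=0 d=-2/3
  seg 1: a=2 b=11/3 c=-2 d=2/9
S(3/4) = 31/32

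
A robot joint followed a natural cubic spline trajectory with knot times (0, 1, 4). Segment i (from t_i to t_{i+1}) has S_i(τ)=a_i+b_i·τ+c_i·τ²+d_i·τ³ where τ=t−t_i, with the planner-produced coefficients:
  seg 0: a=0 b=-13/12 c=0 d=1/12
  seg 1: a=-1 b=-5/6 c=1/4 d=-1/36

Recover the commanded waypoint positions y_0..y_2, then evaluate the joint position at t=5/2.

y_0=0 y_1=-1 y_2=-2
S(5/2) = -57/32

y_0 = S_0(0) = a_0 = 0
y_1 = S_1(0) = a_1 = -1
y_2 = S_1(3) = -2
t_q=5/2 is in segment 1 (τ=3/2); S_1(τ)=-57/32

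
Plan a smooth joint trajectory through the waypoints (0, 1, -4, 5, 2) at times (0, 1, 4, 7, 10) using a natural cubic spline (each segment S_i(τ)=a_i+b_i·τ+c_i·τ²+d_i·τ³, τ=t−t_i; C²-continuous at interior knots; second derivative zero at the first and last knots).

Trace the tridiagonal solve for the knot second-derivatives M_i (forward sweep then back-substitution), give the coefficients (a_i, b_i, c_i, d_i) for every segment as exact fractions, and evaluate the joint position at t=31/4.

Δ: Δ0=1, Δ1=-5/3, Δ2=3, Δ3=-1
row 1: diag=8, rhs=-16; c'=3/8, d'=-2
row 2: denom=12−3·3/8=87/8; d'=(28−3·-2)/(87/8)=272/87
row 3: denom=12−3·8/29=324/29; d'=(-24−3·272/87)/(324/29)=-242/81
back: M3=-242/81
back: M2=272/87−8/29·-242/81=320/81
back: M1=-2−3/8·320/81=-94/27
M: M0=0, M1=-94/27, M2=320/81, M3=-242/81, M4=0
seg 0: a=0, c=M0/2=0, d=(M1−M0)/(6·1)=-47/81, b=Δ0−h0·(2M0+M1)/6=128/81
seg 1: a=1, c=M1/2=-47/27, d=(M2−M1)/(6·3)=301/729, b=Δ1−h1·(2M1+M2)/6=-13/81
seg 2: a=-4, c=M2/2=160/81, d=(M3−M2)/(6·3)=-281/729, b=Δ2−h2·(2M2+M3)/6=44/81
seg 3: a=5, c=M3/2=-121/81, d=(M4−M3)/(6·3)=121/729, b=Δ3−h3·(2M3+M4)/6=161/81
t_q=31/4 → seg 3, τ=3/4; S=5+161/81·τ+-121/81·τ²+121/729·τ³=3295/576

  seg 0: a=0 b=128/81 c=0 d=-47/81
  seg 1: a=1 b=-13/81 c=-47/27 d=301/729
  seg 2: a=-4 b=44/81 c=160/81 d=-281/729
  seg 3: a=5 b=161/81 c=-121/81 d=121/729
S(31/4) = 3295/576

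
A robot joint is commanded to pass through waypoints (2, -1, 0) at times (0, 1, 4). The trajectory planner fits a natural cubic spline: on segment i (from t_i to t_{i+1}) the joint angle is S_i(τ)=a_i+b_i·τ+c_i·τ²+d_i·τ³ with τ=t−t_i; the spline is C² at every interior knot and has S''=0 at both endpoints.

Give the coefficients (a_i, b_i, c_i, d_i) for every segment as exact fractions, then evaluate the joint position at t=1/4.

  seg 0: a=2 b=-41/12 c=0 d=5/12
  seg 1: a=-1 b=-13/6 c=5/4 d=-5/36
S(1/4) = 295/256

Δ: Δ0=-3, Δ1=1/3
row 1: diag=8, rhs=20; c'=3/8, d'=5/2
back: M1=5/2
M: M0=0, M1=5/2, M2=0
seg 0: a=2, c=M0/2=0, d=(M1−M0)/(6·1)=5/12, b=Δ0−h0·(2M0+M1)/6=-41/12
seg 1: a=-1, c=M1/2=5/4, d=(M2−M1)/(6·3)=-5/36, b=Δ1−h1·(2M1+M2)/6=-13/6
t_q=1/4 → seg 0, τ=1/4; S=2+-41/12·τ+0·τ²+5/12·τ³=295/256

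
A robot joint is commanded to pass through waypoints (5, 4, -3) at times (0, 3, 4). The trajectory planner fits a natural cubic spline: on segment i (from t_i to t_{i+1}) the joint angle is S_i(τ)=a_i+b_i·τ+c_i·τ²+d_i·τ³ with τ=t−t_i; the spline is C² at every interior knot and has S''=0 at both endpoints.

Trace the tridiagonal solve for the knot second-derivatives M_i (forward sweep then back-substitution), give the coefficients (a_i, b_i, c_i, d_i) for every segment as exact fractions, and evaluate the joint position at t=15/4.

  seg 0: a=5 b=13/6 c=0 d=-5/18
  seg 1: a=4 b=-16/3 c=-5/2 d=5/6
S(15/4) = -135/128

Δ: Δ0=-1/3, Δ1=-7
row 1: diag=8, rhs=-40; c'=1/8, d'=-5
back: M1=-5
M: M0=0, M1=-5, M2=0
seg 0: a=5, c=M0/2=0, d=(M1−M0)/(6·3)=-5/18, b=Δ0−h0·(2M0+M1)/6=13/6
seg 1: a=4, c=M1/2=-5/2, d=(M2−M1)/(6·1)=5/6, b=Δ1−h1·(2M1+M2)/6=-16/3
t_q=15/4 → seg 1, τ=3/4; S=4+-16/3·τ+-5/2·τ²+5/6·τ³=-135/128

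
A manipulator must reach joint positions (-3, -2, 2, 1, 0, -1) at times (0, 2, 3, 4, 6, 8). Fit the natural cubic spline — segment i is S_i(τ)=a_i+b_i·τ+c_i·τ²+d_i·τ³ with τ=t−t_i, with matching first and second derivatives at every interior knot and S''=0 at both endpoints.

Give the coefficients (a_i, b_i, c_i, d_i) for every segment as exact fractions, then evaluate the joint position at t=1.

  seg 0: a=-3 b=-571/482 c=0 d=203/482
  seg 1: a=-2 b=1865/482 c=609/241 d=-1155/482
  seg 2: a=2 b=418/241 c=-2247/482 d=929/482
  seg 3: a=1 b=-871/482 c=270/241 d=-225/964
  seg 4: a=0 b=-61/482 c=-135/482 d=45/964
S(1) = -907/241

Δ: Δ0=1/2, Δ1=4, Δ2=-1, Δ3=-1/2, Δ4=-1/2
row 1: diag=6, rhs=21; c'=1/6, d'=7/2
row 2: denom=4−1·1/6=23/6; d'=(-30−1·7/2)/(23/6)=-201/23
row 3: denom=6−1·6/23=132/23; d'=(3−1·-201/23)/(132/23)=45/22
row 4: denom=8−2·23/66=241/33; d'=(0−2·45/22)/(241/33)=-135/241
back: M4=-135/241
back: M3=45/22−23/66·-135/241=540/241
back: M2=-201/23−6/23·540/241=-2247/241
back: M1=7/2−1/6·-2247/241=1218/241
M: M0=0, M1=1218/241, M2=-2247/241, M3=540/241, M4=-135/241, M5=0
seg 0: a=-3, c=M0/2=0, d=(M1−M0)/(6·2)=203/482, b=Δ0−h0·(2M0+M1)/6=-571/482
seg 1: a=-2, c=M1/2=609/241, d=(M2−M1)/(6·1)=-1155/482, b=Δ1−h1·(2M1+M2)/6=1865/482
seg 2: a=2, c=M2/2=-2247/482, d=(M3−M2)/(6·1)=929/482, b=Δ2−h2·(2M2+M3)/6=418/241
seg 3: a=1, c=M3/2=270/241, d=(M4−M3)/(6·2)=-225/964, b=Δ3−h3·(2M3+M4)/6=-871/482
seg 4: a=0, c=M4/2=-135/482, d=(M5−M4)/(6·2)=45/964, b=Δ4−h4·(2M4+M5)/6=-61/482
t_q=1 → seg 0, τ=1; S=-3+-571/482·τ+0·τ²+203/482·τ³=-907/241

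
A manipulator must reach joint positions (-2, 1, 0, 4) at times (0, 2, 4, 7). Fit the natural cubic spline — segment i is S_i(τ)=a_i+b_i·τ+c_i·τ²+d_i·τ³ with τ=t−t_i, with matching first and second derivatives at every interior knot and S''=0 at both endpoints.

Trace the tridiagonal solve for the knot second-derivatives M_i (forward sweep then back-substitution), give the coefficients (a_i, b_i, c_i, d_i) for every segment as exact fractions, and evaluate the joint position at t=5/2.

  seg 0: a=-2 b=121/57 c=0 d=-71/456
  seg 1: a=1 b=29/114 c=-71/76 d=127/456
  seg 2: a=0 b=-8/57 c=14/19 d=-14/171
S(5/2) = 1129/1216

Δ: Δ0=3/2, Δ1=-1/2, Δ2=4/3
row 1: diag=8, rhs=-12; c'=1/4, d'=-3/2
row 2: denom=10−2·1/4=19/2; d'=(11−2·-3/2)/(19/2)=28/19
back: M2=28/19
back: M1=-3/2−1/4·28/19=-71/38
M: M0=0, M1=-71/38, M2=28/19, M3=0
seg 0: a=-2, c=M0/2=0, d=(M1−M0)/(6·2)=-71/456, b=Δ0−h0·(2M0+M1)/6=121/57
seg 1: a=1, c=M1/2=-71/76, d=(M2−M1)/(6·2)=127/456, b=Δ1−h1·(2M1+M2)/6=29/114
seg 2: a=0, c=M2/2=14/19, d=(M3−M2)/(6·3)=-14/171, b=Δ2−h2·(2M2+M3)/6=-8/57
t_q=5/2 → seg 1, τ=1/2; S=1+29/114·τ+-71/76·τ²+127/456·τ³=1129/1216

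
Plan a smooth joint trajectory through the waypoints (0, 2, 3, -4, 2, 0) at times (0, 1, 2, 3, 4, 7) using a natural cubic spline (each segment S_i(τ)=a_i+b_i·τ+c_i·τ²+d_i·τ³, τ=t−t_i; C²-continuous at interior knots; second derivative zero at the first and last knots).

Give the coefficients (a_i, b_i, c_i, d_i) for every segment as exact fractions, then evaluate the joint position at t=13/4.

  seg 0: a=0 b=1870/1299 c=0 d=728/1299
  seg 1: a=2 b=4054/1299 c=728/433 d=-4939/1299
  seg 2: a=3 b=-6395/1299 c=-4211/433 d=9935/1299
  seg 3: a=-4 b=-1856/1299 c=5724/433 d=-7522/1299
  seg 4: a=2 b=9922/1299 c=-1798/433 d=1798/3897
S(13/4) = -50179/13856

Δ: Δ0=2, Δ1=1, Δ2=-7, Δ3=6, Δ4=-2/3
row 1: diag=4, rhs=-6; c'=1/4, d'=-3/2
row 2: denom=4−1·1/4=15/4; d'=(-48−1·-3/2)/(15/4)=-62/5
row 3: denom=4−1·4/15=56/15; d'=(78−1·-62/5)/(56/15)=339/14
row 4: denom=8−1·15/56=433/56; d'=(-40−1·339/14)/(433/56)=-3596/433
back: M4=-3596/433
back: M3=339/14−15/56·-3596/433=11448/433
back: M2=-62/5−4/15·11448/433=-8422/433
back: M1=-3/2−1/4·-8422/433=1456/433
M: M0=0, M1=1456/433, M2=-8422/433, M3=11448/433, M4=-3596/433, M5=0
seg 0: a=0, c=M0/2=0, d=(M1−M0)/(6·1)=728/1299, b=Δ0−h0·(2M0+M1)/6=1870/1299
seg 1: a=2, c=M1/2=728/433, d=(M2−M1)/(6·1)=-4939/1299, b=Δ1−h1·(2M1+M2)/6=4054/1299
seg 2: a=3, c=M2/2=-4211/433, d=(M3−M2)/(6·1)=9935/1299, b=Δ2−h2·(2M2+M3)/6=-6395/1299
seg 3: a=-4, c=M3/2=5724/433, d=(M4−M3)/(6·1)=-7522/1299, b=Δ3−h3·(2M3+M4)/6=-1856/1299
seg 4: a=2, c=M4/2=-1798/433, d=(M5−M4)/(6·3)=1798/3897, b=Δ4−h4·(2M4+M5)/6=9922/1299
t_q=13/4 → seg 3, τ=1/4; S=-4+-1856/1299·τ+5724/433·τ²+-7522/1299·τ³=-50179/13856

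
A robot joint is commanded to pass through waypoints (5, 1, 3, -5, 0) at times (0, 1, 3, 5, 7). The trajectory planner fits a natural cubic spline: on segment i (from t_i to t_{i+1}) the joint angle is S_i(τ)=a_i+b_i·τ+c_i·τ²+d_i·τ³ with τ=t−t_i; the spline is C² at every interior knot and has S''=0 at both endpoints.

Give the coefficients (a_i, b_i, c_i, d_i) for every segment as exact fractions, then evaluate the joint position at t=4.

Δ: Δ0=-4, Δ1=1, Δ2=-4, Δ3=5/2
row 1: diag=6, rhs=30; c'=1/3, d'=5
row 2: denom=8−2·1/3=22/3; d'=(-30−2·5)/(22/3)=-60/11
row 3: denom=8−2·3/11=82/11; d'=(39−2·-60/11)/(82/11)=549/82
back: M3=549/82
back: M2=-60/11−3/11·549/82=-597/82
back: M1=5−1/3·-597/82=609/82
M: M0=0, M1=609/82, M2=-597/82, M3=549/82, M4=0
seg 0: a=5, c=M0/2=0, d=(M1−M0)/(6·1)=203/164, b=Δ0−h0·(2M0+M1)/6=-859/164
seg 1: a=1, c=M1/2=609/164, d=(M2−M1)/(6·2)=-201/164, b=Δ1−h1·(2M1+M2)/6=-125/82
seg 2: a=3, c=M2/2=-597/164, d=(M3−M2)/(6·2)=191/164, b=Δ2−h2·(2M2+M3)/6=-113/82
seg 3: a=-5, c=M3/2=549/164, d=(M4−M3)/(6·2)=-183/328, b=Δ3−h3·(2M3+M4)/6=-161/82
t_q=4 → seg 2, τ=1; S=3+-113/82·τ+-597/164·τ²+191/164·τ³=-35/41

  seg 0: a=5 b=-859/164 c=0 d=203/164
  seg 1: a=1 b=-125/82 c=609/164 d=-201/164
  seg 2: a=3 b=-113/82 c=-597/164 d=191/164
  seg 3: a=-5 b=-161/82 c=549/164 d=-183/328
S(4) = -35/41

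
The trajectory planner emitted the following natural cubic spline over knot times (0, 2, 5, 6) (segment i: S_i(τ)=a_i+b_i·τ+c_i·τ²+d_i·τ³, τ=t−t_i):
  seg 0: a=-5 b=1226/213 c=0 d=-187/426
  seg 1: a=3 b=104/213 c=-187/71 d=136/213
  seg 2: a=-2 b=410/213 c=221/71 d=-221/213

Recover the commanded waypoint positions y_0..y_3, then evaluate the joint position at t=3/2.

y_0=-5 y_1=3 y_2=-2 y_3=2
S(3/2) = 2445/1136

y_0 = S_0(0) = a_0 = -5
y_1 = S_1(0) = a_1 = 3
y_2 = S_2(0) = a_2 = -2
y_3 = S_2(1) = 2
t_q=3/2 is in segment 0 (τ=3/2); S_0(τ)=2445/1136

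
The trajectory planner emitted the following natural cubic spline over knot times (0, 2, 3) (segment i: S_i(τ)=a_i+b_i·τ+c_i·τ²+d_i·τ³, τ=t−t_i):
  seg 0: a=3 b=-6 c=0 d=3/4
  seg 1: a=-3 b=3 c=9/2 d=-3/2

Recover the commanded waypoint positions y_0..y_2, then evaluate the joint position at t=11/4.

y_0 = S_0(0) = a_0 = 3
y_1 = S_1(0) = a_1 = -3
y_2 = S_1(1) = 3
t_q=11/4 is in segment 1 (τ=3/4); S_1(τ)=147/128

y_0=3 y_1=-3 y_2=3
S(11/4) = 147/128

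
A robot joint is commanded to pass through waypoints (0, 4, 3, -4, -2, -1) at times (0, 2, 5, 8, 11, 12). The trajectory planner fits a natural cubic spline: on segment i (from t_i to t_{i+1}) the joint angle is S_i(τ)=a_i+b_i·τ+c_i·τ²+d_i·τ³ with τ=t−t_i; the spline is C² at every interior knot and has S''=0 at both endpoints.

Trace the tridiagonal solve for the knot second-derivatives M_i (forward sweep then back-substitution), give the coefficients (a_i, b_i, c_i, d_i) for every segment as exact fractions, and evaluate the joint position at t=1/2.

Δ: Δ0=2, Δ1=-1/3, Δ2=-7/3, Δ3=2/3, Δ4=1
row 1: diag=10, rhs=-14; c'=3/10, d'=-7/5
row 2: denom=12−3·3/10=111/10; d'=(-12−3·-7/5)/(111/10)=-26/37
row 3: denom=12−3·10/37=414/37; d'=(18−3·-26/37)/(414/37)=124/69
row 4: denom=8−3·37/138=331/46; d'=(2−3·124/69)/(331/46)=-156/331
back: M4=-156/331
back: M3=124/69−37/138·-156/331=1910/993
back: M2=-26/37−10/37·1910/993=-1214/993
back: M1=-7/5−3/10·-1214/993=-342/331
M: M0=0, M1=-342/331, M2=-1214/993, M3=1910/993, M4=-156/331, M5=0
seg 0: a=0, c=M0/2=0, d=(M1−M0)/(6·2)=-57/662, b=Δ0−h0·(2M0+M1)/6=776/331
seg 1: a=4, c=M1/2=-171/331, d=(M2−M1)/(6·3)=-94/8937, b=Δ1−h1·(2M1+M2)/6=434/331
seg 2: a=3, c=M2/2=-607/993, d=(M3−M2)/(6·3)=1562/8937, b=Δ2−h2·(2M2+M3)/6=-686/331
seg 3: a=-4, c=M3/2=955/993, d=(M4−M3)/(6·3)=-1189/8937, b=Δ3−h3·(2M3+M4)/6=-338/331
seg 4: a=-2, c=M4/2=-78/331, d=(M5−M4)/(6·1)=26/331, b=Δ4−h4·(2M4+M5)/6=383/331
t_q=1/2 → seg 0, τ=1/2; S=0+776/331·τ+0·τ²+-57/662·τ³=6151/5296

  seg 0: a=0 b=776/331 c=0 d=-57/662
  seg 1: a=4 b=434/331 c=-171/331 d=-94/8937
  seg 2: a=3 b=-686/331 c=-607/993 d=1562/8937
  seg 3: a=-4 b=-338/331 c=955/993 d=-1189/8937
  seg 4: a=-2 b=383/331 c=-78/331 d=26/331
S(1/2) = 6151/5296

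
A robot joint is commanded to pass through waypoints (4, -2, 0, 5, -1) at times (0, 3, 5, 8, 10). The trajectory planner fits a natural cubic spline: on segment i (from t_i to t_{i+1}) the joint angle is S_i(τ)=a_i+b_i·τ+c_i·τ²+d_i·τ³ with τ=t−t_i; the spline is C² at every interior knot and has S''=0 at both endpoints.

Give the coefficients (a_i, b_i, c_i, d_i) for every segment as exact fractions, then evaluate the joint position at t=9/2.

  seg 0: a=4 b=-487/174 c=0 d=139/1566
  seg 1: a=-2 b=-35/87 c=139/174 d=-17/348
  seg 2: a=0 b=64/29 c=44/87 d=-179/783
  seg 3: a=5 b=-27/29 c=-45/29 d=15/58
S(9/2) = -901/928

Δ: Δ0=-2, Δ1=1, Δ2=5/3, Δ3=-3
row 1: diag=10, rhs=18; c'=1/5, d'=9/5
row 2: denom=10−2·1/5=48/5; d'=(4−2·9/5)/(48/5)=1/24
row 3: denom=10−3·5/16=145/16; d'=(-28−3·1/24)/(145/16)=-90/29
back: M3=-90/29
back: M2=1/24−5/16·-90/29=88/87
back: M1=9/5−1/5·88/87=139/87
M: M0=0, M1=139/87, M2=88/87, M3=-90/29, M4=0
seg 0: a=4, c=M0/2=0, d=(M1−M0)/(6·3)=139/1566, b=Δ0−h0·(2M0+M1)/6=-487/174
seg 1: a=-2, c=M1/2=139/174, d=(M2−M1)/(6·2)=-17/348, b=Δ1−h1·(2M1+M2)/6=-35/87
seg 2: a=0, c=M2/2=44/87, d=(M3−M2)/(6·3)=-179/783, b=Δ2−h2·(2M2+M3)/6=64/29
seg 3: a=5, c=M3/2=-45/29, d=(M4−M3)/(6·2)=15/58, b=Δ3−h3·(2M3+M4)/6=-27/29
t_q=9/2 → seg 1, τ=3/2; S=-2+-35/87·τ+139/174·τ²+-17/348·τ³=-901/928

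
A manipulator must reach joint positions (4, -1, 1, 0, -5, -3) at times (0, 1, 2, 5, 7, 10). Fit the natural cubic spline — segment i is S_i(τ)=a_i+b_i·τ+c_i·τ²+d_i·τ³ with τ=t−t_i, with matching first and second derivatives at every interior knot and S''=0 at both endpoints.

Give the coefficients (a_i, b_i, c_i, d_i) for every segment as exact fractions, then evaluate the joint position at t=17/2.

Δ: Δ0=-5, Δ1=2, Δ2=-1/3, Δ3=-5/2, Δ4=2/3
row 1: diag=4, rhs=42; c'=1/4, d'=21/2
row 2: denom=8−1·1/4=31/4; d'=(-14−1·21/2)/(31/4)=-98/31
row 3: denom=10−3·12/31=274/31; d'=(-13−3·-98/31)/(274/31)=-109/274
row 4: denom=10−2·31/137=1308/137; d'=(19−2·-109/274)/(1308/137)=226/109
back: M4=226/109
back: M3=-109/274−31/137·226/109=-189/218
back: M2=-98/31−12/31·-189/218=-308/109
back: M1=21/2−1/4·-308/109=2443/218
M: M0=0, M1=2443/218, M2=-308/109, M3=-189/218, M4=226/109, M5=0
seg 0: a=4, c=M0/2=0, d=(M1−M0)/(6·1)=2443/1308, b=Δ0−h0·(2M0+M1)/6=-8983/1308
seg 1: a=-1, c=M1/2=2443/436, d=(M2−M1)/(6·1)=-3059/1308, b=Δ1−h1·(2M1+M2)/6=-827/654
seg 2: a=1, c=M2/2=-154/109, d=(M3−M2)/(6·3)=427/3924, b=Δ2−h2·(2M2+M3)/6=3827/1308
seg 3: a=0, c=M3/2=-189/436, d=(M4−M3)/(6·2)=641/2616, b=Δ3−h3·(2M3+M4)/6=-1709/654
seg 4: a=-5, c=M4/2=113/109, d=(M5−M4)/(6·3)=-113/981, b=Δ4−h4·(2M4+M5)/6=-460/327
t_q=17/2 → seg 4, τ=3/2; S=-5+-460/327·τ+113/109·τ²+-113/981·τ³=-4505/872

  seg 0: a=4 b=-8983/1308 c=0 d=2443/1308
  seg 1: a=-1 b=-827/654 c=2443/436 d=-3059/1308
  seg 2: a=1 b=3827/1308 c=-154/109 d=427/3924
  seg 3: a=0 b=-1709/654 c=-189/436 d=641/2616
  seg 4: a=-5 b=-460/327 c=113/109 d=-113/981
S(17/2) = -4505/872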